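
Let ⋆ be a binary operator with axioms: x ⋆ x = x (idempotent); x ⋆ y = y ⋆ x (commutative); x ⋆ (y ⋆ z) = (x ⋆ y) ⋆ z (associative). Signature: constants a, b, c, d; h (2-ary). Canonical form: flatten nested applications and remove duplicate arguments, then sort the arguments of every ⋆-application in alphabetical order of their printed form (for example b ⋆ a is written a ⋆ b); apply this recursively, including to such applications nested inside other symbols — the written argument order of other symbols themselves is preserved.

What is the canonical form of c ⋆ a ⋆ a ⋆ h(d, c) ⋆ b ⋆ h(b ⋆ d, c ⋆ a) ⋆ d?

Answer: a ⋆ b ⋆ c ⋆ d ⋆ h(b ⋆ d, a ⋆ c) ⋆ h(d, c)

Derivation:
Simplify inside:  h(b ⋆ d, c ⋆ a)  →  h(b ⋆ d, a ⋆ c)
Idempotence:  drop duplicate a
Sort:  a ⋆ b ⋆ c ⋆ d ⋆ h(b ⋆ d, a ⋆ c) ⋆ h(d, c)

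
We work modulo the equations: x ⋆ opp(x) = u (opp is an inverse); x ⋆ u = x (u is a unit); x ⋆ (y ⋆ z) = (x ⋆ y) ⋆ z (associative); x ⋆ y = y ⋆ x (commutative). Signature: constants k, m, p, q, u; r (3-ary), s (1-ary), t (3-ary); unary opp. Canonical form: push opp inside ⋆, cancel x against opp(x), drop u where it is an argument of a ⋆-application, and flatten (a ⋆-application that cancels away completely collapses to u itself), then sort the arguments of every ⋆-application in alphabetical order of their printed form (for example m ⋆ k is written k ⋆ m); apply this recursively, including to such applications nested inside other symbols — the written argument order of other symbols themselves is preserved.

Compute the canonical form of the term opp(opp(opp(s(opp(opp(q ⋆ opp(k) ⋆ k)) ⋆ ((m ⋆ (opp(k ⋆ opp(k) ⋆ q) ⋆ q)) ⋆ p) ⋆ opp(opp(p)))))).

Answer: opp(s(m ⋆ p ⋆ p ⋆ q))

Derivation:
Push opp inside:  distribute opp over ⋆ and collapse double opp
Collect terms:  opp(s(m ⋆ p ⋆ p ⋆ q))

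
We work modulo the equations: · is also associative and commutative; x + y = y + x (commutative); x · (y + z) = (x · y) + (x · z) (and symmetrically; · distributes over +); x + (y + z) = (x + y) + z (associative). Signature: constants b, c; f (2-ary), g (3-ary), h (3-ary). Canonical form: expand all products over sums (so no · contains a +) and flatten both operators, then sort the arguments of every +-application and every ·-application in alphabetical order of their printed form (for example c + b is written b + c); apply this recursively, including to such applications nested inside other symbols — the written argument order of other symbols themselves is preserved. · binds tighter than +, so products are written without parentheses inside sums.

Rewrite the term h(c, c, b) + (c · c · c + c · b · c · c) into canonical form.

Answer: b · c · c · c + c · c · c + h(c, c, b)

Derivation:
Flatten:  h(c, c, b) + c · c · c + b · c · c · c
Sort arguments:  b · c · c · c + c · c · c + h(c, c, b)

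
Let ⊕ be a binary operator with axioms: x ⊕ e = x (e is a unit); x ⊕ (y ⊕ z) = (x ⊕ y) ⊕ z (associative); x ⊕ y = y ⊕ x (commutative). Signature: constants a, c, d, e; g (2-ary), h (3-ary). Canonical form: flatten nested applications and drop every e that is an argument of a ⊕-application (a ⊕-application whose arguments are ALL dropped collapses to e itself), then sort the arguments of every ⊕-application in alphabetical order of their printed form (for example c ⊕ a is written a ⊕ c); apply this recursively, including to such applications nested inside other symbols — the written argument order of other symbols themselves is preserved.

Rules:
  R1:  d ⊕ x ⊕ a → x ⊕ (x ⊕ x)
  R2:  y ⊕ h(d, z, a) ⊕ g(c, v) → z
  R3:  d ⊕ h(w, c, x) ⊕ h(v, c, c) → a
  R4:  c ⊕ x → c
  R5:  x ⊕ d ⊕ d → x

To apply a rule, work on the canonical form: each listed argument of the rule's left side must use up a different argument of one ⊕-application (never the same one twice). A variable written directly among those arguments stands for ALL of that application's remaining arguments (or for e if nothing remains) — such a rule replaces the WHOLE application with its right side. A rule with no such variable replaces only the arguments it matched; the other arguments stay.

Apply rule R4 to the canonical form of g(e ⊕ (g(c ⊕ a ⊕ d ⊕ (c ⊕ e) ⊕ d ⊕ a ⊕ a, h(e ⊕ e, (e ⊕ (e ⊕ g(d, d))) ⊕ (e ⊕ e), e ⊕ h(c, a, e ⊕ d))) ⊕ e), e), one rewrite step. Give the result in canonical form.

Answer: g(g(c, h(e, g(d, d), h(c, a, d))), e)

Derivation:
Canonical form:  g(g(a ⊕ a ⊕ a ⊕ c ⊕ c ⊕ d ⊕ d, h(e, g(d, d), h(c, a, d))), e)
Match R4:  consume c;  x := a ⊕ a ⊕ a ⊕ c ⊕ d ⊕ d
The extension variable absorbs all remaining arguments, so the whole application is rewritten.
Giving:  g(g(c, h(e, g(d, d), h(c, a, d))), e)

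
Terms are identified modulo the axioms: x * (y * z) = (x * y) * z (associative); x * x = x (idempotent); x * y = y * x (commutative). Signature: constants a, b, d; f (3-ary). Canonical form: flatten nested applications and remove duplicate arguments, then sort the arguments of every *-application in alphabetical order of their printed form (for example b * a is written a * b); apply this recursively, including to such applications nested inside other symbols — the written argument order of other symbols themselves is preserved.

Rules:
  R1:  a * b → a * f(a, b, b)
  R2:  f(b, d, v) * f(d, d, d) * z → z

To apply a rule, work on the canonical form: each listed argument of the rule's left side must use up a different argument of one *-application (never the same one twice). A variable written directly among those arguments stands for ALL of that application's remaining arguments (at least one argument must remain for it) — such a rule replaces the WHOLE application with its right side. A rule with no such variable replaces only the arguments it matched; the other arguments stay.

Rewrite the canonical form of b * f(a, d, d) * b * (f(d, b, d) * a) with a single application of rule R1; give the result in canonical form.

Canonical form:  a * b * f(a, d, d) * f(d, b, d)
Match R1:  consume a, b
Result:  a * f(a, b, b) * f(a, d, d) * f(d, b, d)

Answer: a * f(a, b, b) * f(a, d, d) * f(d, b, d)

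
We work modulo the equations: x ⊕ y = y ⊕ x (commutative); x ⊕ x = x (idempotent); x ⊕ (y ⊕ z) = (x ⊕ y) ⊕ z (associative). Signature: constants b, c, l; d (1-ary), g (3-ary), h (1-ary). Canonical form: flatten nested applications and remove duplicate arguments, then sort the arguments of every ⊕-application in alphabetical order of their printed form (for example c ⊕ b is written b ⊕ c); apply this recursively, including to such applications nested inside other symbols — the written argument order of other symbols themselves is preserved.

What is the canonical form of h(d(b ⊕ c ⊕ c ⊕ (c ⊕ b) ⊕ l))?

Answer: h(d(b ⊕ c ⊕ l))

Derivation:
Work inside:  b ⊕ c ⊕ c ⊕ (c ⊕ b) ⊕ l
Un-nest:  b ⊕ c ⊕ c ⊕ c ⊕ b ⊕ l
Drop duplicates:  drop duplicate c, c, b
Sort:  b ⊕ c ⊕ l
Put back:  h(d(b ⊕ c ⊕ l))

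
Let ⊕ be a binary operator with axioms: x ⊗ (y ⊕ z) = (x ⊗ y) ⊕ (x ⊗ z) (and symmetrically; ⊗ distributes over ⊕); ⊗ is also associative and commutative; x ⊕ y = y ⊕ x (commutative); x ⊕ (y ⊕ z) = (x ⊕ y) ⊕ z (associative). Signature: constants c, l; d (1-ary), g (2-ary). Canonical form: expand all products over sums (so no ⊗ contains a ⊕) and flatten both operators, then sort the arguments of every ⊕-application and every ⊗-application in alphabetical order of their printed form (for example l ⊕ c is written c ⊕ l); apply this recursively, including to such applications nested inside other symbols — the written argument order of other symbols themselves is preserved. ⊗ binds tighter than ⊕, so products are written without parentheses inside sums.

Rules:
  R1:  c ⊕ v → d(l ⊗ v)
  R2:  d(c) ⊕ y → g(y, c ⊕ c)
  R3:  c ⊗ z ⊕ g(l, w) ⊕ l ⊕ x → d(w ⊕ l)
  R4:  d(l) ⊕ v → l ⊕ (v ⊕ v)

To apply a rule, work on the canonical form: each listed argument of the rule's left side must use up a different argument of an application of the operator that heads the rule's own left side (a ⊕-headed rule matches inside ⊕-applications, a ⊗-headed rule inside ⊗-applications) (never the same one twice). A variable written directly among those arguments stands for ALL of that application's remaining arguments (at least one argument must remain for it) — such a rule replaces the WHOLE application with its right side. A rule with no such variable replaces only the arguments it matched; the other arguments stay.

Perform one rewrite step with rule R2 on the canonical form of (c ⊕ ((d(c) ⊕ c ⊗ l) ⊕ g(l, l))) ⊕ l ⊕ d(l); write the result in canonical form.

Answer: g(c ⊕ c ⊗ l ⊕ d(l) ⊕ g(l, l) ⊕ l, c ⊕ c)

Derivation:
Canonical form:  c ⊕ c ⊗ l ⊕ d(c) ⊕ d(l) ⊕ g(l, l) ⊕ l
R2 matches:  uses d(c);  y := c ⊕ c ⊗ l ⊕ d(l) ⊕ g(l, l) ⊕ l
The extension variable absorbs all remaining arguments, so the whole application is rewritten.
Giving:  g(c ⊕ c ⊗ l ⊕ d(l) ⊕ g(l, l) ⊕ l, c ⊕ c)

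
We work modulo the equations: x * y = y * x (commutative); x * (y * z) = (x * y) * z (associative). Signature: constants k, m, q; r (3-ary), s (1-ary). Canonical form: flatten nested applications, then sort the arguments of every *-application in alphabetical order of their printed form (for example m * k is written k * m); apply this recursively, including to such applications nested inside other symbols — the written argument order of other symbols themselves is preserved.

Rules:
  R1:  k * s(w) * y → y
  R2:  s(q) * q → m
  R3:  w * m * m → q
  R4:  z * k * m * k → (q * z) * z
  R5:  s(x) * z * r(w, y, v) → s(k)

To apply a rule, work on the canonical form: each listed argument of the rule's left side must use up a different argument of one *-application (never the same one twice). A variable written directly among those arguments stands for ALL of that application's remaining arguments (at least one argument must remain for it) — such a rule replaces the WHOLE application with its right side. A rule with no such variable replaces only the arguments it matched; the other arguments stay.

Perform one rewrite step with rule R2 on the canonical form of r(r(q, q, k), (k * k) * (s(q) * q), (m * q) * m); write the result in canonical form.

Answer: r(r(q, q, k), k * k * m, m * m * q)

Derivation:
Canonical form:  r(r(q, q, k), k * k * q * s(q), m * m * q)
R2 matches:  uses q, s(q)
New term:  r(r(q, q, k), k * k * m, m * m * q)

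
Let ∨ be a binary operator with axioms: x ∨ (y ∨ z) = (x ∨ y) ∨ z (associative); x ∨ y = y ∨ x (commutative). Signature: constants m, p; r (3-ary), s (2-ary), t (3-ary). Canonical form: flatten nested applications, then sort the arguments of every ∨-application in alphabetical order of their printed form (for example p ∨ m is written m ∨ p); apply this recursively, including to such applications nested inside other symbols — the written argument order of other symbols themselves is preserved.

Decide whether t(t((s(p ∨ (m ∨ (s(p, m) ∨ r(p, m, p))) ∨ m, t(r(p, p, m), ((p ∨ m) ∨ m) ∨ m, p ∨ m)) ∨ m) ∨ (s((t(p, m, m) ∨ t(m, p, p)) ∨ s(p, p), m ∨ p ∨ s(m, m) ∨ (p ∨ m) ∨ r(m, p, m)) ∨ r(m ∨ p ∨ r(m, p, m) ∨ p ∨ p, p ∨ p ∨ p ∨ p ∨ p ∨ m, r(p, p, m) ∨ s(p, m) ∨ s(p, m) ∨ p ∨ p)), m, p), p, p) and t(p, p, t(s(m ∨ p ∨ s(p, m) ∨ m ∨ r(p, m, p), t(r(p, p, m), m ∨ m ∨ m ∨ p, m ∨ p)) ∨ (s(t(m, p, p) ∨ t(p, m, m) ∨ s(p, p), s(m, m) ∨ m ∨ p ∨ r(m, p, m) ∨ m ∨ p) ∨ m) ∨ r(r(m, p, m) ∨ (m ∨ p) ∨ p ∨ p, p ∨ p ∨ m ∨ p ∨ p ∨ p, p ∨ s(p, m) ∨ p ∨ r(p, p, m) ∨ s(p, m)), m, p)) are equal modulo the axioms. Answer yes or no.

Left:  t(t((s(p ∨ (m ∨ (s(p, m) ∨ r(p, m, p))) ∨ m, t(r(p, p, m), ((p ∨ m) ∨ m) ∨ m, p ∨ m)) ∨ m) ∨ (s((t(p, m, m) ∨ t(m, p, p)) ∨ s(p, p), m ∨ p ∨ s(m, m) ∨ (p ∨ m) ∨ r(m, p, m)) ∨ r(m ∨ p ∨ r(m, p, m) ∨ p ∨ p, p ∨ p ∨ p ∨ p ∨ p ∨ m, r(p, p, m) ∨ s(p, m) ∨ s(p, m) ∨ p ∨ p)), m, p), p, p)
  Work inside:  (s(p ∨ (m ∨ (s(p, m) ∨ r(p, m, p))) ∨ m, t(r(p, p, m), ((p ∨ m) ∨ m) ∨ m, p ∨ m)) ∨ m) ∨ (s((t(p, m, m) ∨ t(m, p, p)) ∨ s(p, p), m ∨ p ∨ s(m, m) ∨ (p ∨ m) ∨ r(m, p, m)) ∨ r(m ∨ p ∨ r(m, p, m) ∨ p ∨ p, p ∨ p ∨ p ∨ p ∨ p ∨ m, r(p, p, m) ∨ s(p, m) ∨ s(p, m) ∨ p ∨ p))
  Flatten:  s(p ∨ (m ∨ (s(p, m) ∨ r(p, m, p))) ∨ m, t(r(p, p, m), ((p ∨ m) ∨ m) ∨ m, p ∨ m)) ∨ m ∨ s((t(p, m, m) ∨ t(m, p, p)) ∨ s(p, p), m ∨ p ∨ s(m, m) ∨ (p ∨ m) ∨ r(m, p, m)) ∨ r(m ∨ p ∨ r(m, p, m) ∨ p ∨ p, p ∨ p ∨ p ∨ p ∨ p ∨ m, r(p, p, m) ∨ s(p, m) ∨ s(p, m) ∨ p ∨ p)
  Inside:  s(p ∨ (m ∨ (s(p, m) ∨ r(p, m, p))) ∨ m, t(r(p, p, m), ((p ∨ m) ∨ m) ∨ m, p ∨ m))  →  s(m ∨ m ∨ p ∨ r(p, m, p) ∨ s(p, m), t(r(p, p, m), m ∨ m ∨ m ∨ p, m ∨ p))
  Canonicalize subterm:  s((t(p, m, m) ∨ t(m, p, p)) ∨ s(p, p), m ∨ p ∨ s(m, m) ∨ (p ∨ m) ∨ r(m, p, m))  →  s(s(p, p) ∨ t(m, p, p) ∨ t(p, m, m), m ∨ m ∨ p ∨ p ∨ r(m, p, m) ∨ s(m, m))
  Inside:  r(m ∨ p ∨ r(m, p, m) ∨ p ∨ p, p ∨ p ∨ p ∨ p ∨ p ∨ m, r(p, p, m) ∨ s(p, m) ∨ s(p, m) ∨ p ∨ p)  →  r(m ∨ p ∨ p ∨ p ∨ r(m, p, m), m ∨ p ∨ p ∨ p ∨ p ∨ p, p ∨ p ∨ r(p, p, m) ∨ s(p, m) ∨ s(p, m))
  Sort:  m ∨ r(m ∨ p ∨ p ∨ p ∨ r(m, p, m), m ∨ p ∨ p ∨ p ∨ p ∨ p, p ∨ p ∨ r(p, p, m) ∨ s(p, m) ∨ s(p, m)) ∨ s(m ∨ m ∨ p ∨ r(p, m, p) ∨ s(p, m), t(r(p, p, m), m ∨ m ∨ m ∨ p, m ∨ p)) ∨ s(s(p, p) ∨ t(m, p, p) ∨ t(p, m, m), m ∨ m ∨ p ∨ p ∨ r(m, p, m) ∨ s(m, m))
  Reassemble:  t(t(m ∨ r(m ∨ p ∨ p ∨ p ∨ r(m, p, m), m ∨ p ∨ p ∨ p ∨ p ∨ p, p ∨ p ∨ r(p, p, m) ∨ s(p, m) ∨ s(p, m)) ∨ s(m ∨ m ∨ p ∨ r(p, m, p) ∨ s(p, m), t(r(p, p, m), m ∨ m ∨ m ∨ p, m ∨ p)) ∨ s(s(p, p) ∨ t(m, p, p) ∨ t(p, m, m), m ∨ m ∨ p ∨ p ∨ r(m, p, m) ∨ s(m, m)), m, p), p, p)
Right:  t(p, p, t(s(m ∨ p ∨ s(p, m) ∨ m ∨ r(p, m, p), t(r(p, p, m), m ∨ m ∨ m ∨ p, m ∨ p)) ∨ (s(t(m, p, p) ∨ t(p, m, m) ∨ s(p, p), s(m, m) ∨ m ∨ p ∨ r(m, p, m) ∨ m ∨ p) ∨ m) ∨ r(r(m, p, m) ∨ (m ∨ p) ∨ p ∨ p, p ∨ p ∨ m ∨ p ∨ p ∨ p, p ∨ s(p, m) ∨ p ∨ r(p, p, m) ∨ s(p, m)), m, p))
  Focus inside:  s(m ∨ p ∨ s(p, m) ∨ m ∨ r(p, m, p), t(r(p, p, m), m ∨ m ∨ m ∨ p, m ∨ p)) ∨ (s(t(m, p, p) ∨ t(p, m, m) ∨ s(p, p), s(m, m) ∨ m ∨ p ∨ r(m, p, m) ∨ m ∨ p) ∨ m) ∨ r(r(m, p, m) ∨ (m ∨ p) ∨ p ∨ p, p ∨ p ∨ m ∨ p ∨ p ∨ p, p ∨ s(p, m) ∨ p ∨ r(p, p, m) ∨ s(p, m))
  Merge nested applications:  s(m ∨ p ∨ s(p, m) ∨ m ∨ r(p, m, p), t(r(p, p, m), m ∨ m ∨ m ∨ p, m ∨ p)) ∨ s(t(m, p, p) ∨ t(p, m, m) ∨ s(p, p), s(m, m) ∨ m ∨ p ∨ r(m, p, m) ∨ m ∨ p) ∨ m ∨ r(r(m, p, m) ∨ (m ∨ p) ∨ p ∨ p, p ∨ p ∨ m ∨ p ∨ p ∨ p, p ∨ s(p, m) ∨ p ∨ r(p, p, m) ∨ s(p, m))
  Canonicalize subterm:  s(m ∨ p ∨ s(p, m) ∨ m ∨ r(p, m, p), t(r(p, p, m), m ∨ m ∨ m ∨ p, m ∨ p))  →  s(m ∨ m ∨ p ∨ r(p, m, p) ∨ s(p, m), t(r(p, p, m), m ∨ m ∨ m ∨ p, m ∨ p))
  Inside:  s(t(m, p, p) ∨ t(p, m, m) ∨ s(p, p), s(m, m) ∨ m ∨ p ∨ r(m, p, m) ∨ m ∨ p)  →  s(s(p, p) ∨ t(m, p, p) ∨ t(p, m, m), m ∨ m ∨ p ∨ p ∨ r(m, p, m) ∨ s(m, m))
  Inside:  r(r(m, p, m) ∨ (m ∨ p) ∨ p ∨ p, p ∨ p ∨ m ∨ p ∨ p ∨ p, p ∨ s(p, m) ∨ p ∨ r(p, p, m) ∨ s(p, m))  →  r(m ∨ p ∨ p ∨ p ∨ r(m, p, m), m ∨ p ∨ p ∨ p ∨ p ∨ p, p ∨ p ∨ r(p, p, m) ∨ s(p, m) ∨ s(p, m))
  Sort arguments:  m ∨ r(m ∨ p ∨ p ∨ p ∨ r(m, p, m), m ∨ p ∨ p ∨ p ∨ p ∨ p, p ∨ p ∨ r(p, p, m) ∨ s(p, m) ∨ s(p, m)) ∨ s(m ∨ m ∨ p ∨ r(p, m, p) ∨ s(p, m), t(r(p, p, m), m ∨ m ∨ m ∨ p, m ∨ p)) ∨ s(s(p, p) ∨ t(m, p, p) ∨ t(p, m, m), m ∨ m ∨ p ∨ p ∨ r(m, p, m) ∨ s(m, m))
  Put back:  t(p, p, t(m ∨ r(m ∨ p ∨ p ∨ p ∨ r(m, p, m), m ∨ p ∨ p ∨ p ∨ p ∨ p, p ∨ p ∨ r(p, p, m) ∨ s(p, m) ∨ s(p, m)) ∨ s(m ∨ m ∨ p ∨ r(p, m, p) ∨ s(p, m), t(r(p, p, m), m ∨ m ∨ m ∨ p, m ∨ p)) ∨ s(s(p, p) ∨ t(m, p, p) ∨ t(p, m, m), m ∨ m ∨ p ∨ p ∨ r(m, p, m) ∨ s(m, m)), m, p))

Answer: no — t(t(m ∨ r(m ∨ p ∨ p ∨ p ∨ r(m, p, m), m ∨ p ∨ p ∨ p ∨ p ∨ p, p ∨ p ∨ r(p, p, m) ∨ s(p, m) ∨ s(p, m)) ∨ s(m ∨ m ∨ p ∨ r(p, m, p) ∨ s(p, m), t(r(p, p, m), m ∨ m ∨ m ∨ p, m ∨ p)) ∨ s(s(p, p) ∨ t(m, p, p) ∨ t(p, m, m), m ∨ m ∨ p ∨ p ∨ r(m, p, m) ∨ s(m, m)), m, p), p, p) vs t(p, p, t(m ∨ r(m ∨ p ∨ p ∨ p ∨ r(m, p, m), m ∨ p ∨ p ∨ p ∨ p ∨ p, p ∨ p ∨ r(p, p, m) ∨ s(p, m) ∨ s(p, m)) ∨ s(m ∨ m ∨ p ∨ r(p, m, p) ∨ s(p, m), t(r(p, p, m), m ∨ m ∨ m ∨ p, m ∨ p)) ∨ s(s(p, p) ∨ t(m, p, p) ∨ t(p, m, m), m ∨ m ∨ p ∨ p ∨ r(m, p, m) ∨ s(m, m)), m, p))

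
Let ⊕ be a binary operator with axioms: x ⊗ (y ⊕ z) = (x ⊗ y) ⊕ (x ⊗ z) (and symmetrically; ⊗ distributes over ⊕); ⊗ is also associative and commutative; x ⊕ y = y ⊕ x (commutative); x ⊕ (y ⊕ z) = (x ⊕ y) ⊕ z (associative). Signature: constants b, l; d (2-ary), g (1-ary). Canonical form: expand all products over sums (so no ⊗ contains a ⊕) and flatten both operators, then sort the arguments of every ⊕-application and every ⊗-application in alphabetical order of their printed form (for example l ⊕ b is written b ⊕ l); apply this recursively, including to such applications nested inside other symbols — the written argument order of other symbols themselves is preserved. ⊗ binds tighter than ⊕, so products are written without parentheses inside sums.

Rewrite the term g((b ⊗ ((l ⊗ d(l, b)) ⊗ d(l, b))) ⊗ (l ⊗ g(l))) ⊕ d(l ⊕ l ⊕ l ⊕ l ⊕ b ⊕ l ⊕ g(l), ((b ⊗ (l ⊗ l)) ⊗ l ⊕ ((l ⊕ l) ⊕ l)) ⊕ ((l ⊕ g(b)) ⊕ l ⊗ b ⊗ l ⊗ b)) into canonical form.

Merge nested applications:  g(b ⊗ d(l, b) ⊗ d(l, b) ⊗ g(l) ⊗ l ⊗ l) ⊕ d(b ⊕ g(l) ⊕ l ⊕ l ⊕ l ⊕ l ⊕ l, b ⊗ b ⊗ l ⊗ l ⊕ b ⊗ l ⊗ l ⊗ l ⊕ g(b) ⊕ l ⊕ l ⊕ l ⊕ l)
Sort arguments:  d(b ⊕ g(l) ⊕ l ⊕ l ⊕ l ⊕ l ⊕ l, b ⊗ b ⊗ l ⊗ l ⊕ b ⊗ l ⊗ l ⊗ l ⊕ g(b) ⊕ l ⊕ l ⊕ l ⊕ l) ⊕ g(b ⊗ d(l, b) ⊗ d(l, b) ⊗ g(l) ⊗ l ⊗ l)

Answer: d(b ⊕ g(l) ⊕ l ⊕ l ⊕ l ⊕ l ⊕ l, b ⊗ b ⊗ l ⊗ l ⊕ b ⊗ l ⊗ l ⊗ l ⊕ g(b) ⊕ l ⊕ l ⊕ l ⊕ l) ⊕ g(b ⊗ d(l, b) ⊗ d(l, b) ⊗ g(l) ⊗ l ⊗ l)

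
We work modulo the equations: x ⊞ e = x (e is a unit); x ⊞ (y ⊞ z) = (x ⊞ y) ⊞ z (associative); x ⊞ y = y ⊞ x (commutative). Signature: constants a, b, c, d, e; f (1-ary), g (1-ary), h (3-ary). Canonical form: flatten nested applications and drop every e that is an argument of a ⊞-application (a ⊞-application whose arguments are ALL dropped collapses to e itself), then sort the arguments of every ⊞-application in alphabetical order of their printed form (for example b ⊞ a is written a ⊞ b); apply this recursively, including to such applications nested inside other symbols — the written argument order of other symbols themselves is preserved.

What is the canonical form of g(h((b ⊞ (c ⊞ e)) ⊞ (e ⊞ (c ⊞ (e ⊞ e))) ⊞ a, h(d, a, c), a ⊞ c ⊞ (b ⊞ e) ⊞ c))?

Focus inside:  (b ⊞ (c ⊞ e)) ⊞ (e ⊞ (c ⊞ (e ⊞ e))) ⊞ a
Un-nest:  b ⊞ c ⊞ e ⊞ e ⊞ c ⊞ e ⊞ e ⊞ a
Drop the unit:  drop e (×4)
Sort arguments:  a ⊞ b ⊞ c ⊞ c
Put back:  g(h(a ⊞ b ⊞ c ⊞ c, h(d, a, c), a ⊞ b ⊞ c ⊞ c))

Answer: g(h(a ⊞ b ⊞ c ⊞ c, h(d, a, c), a ⊞ b ⊞ c ⊞ c))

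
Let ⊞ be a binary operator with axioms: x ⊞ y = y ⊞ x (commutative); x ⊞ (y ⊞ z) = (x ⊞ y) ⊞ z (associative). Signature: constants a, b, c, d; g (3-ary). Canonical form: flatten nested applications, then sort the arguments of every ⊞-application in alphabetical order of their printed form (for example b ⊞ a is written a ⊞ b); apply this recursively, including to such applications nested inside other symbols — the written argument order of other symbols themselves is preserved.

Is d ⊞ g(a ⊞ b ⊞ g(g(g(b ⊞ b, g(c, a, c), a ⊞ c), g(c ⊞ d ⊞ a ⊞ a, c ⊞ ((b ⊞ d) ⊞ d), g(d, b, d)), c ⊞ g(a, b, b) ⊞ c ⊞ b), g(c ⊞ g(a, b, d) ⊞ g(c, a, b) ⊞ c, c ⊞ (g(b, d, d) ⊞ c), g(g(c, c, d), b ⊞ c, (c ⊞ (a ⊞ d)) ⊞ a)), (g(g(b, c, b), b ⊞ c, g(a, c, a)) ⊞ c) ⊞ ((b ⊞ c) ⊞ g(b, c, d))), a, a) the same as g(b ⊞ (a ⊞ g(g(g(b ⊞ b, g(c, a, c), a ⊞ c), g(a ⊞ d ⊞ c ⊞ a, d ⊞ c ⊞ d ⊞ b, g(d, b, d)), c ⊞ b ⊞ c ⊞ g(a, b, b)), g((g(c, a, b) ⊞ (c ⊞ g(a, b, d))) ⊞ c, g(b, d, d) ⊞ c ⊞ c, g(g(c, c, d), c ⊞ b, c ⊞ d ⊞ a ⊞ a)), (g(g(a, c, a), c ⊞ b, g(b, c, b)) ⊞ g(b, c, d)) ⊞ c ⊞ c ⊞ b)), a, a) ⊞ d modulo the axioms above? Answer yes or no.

Answer: no — d ⊞ g(a ⊞ b ⊞ g(g(g(b ⊞ b, g(c, a, c), a ⊞ c), g(a ⊞ a ⊞ c ⊞ d, b ⊞ c ⊞ d ⊞ d, g(d, b, d)), b ⊞ c ⊞ c ⊞ g(a, b, b)), g(c ⊞ c ⊞ g(a, b, d) ⊞ g(c, a, b), c ⊞ c ⊞ g(b, d, d), g(g(c, c, d), b ⊞ c, a ⊞ a ⊞ c ⊞ d)), b ⊞ c ⊞ c ⊞ g(b, c, d) ⊞ g(g(b, c, b), b ⊞ c, g(a, c, a))), a, a) vs d ⊞ g(a ⊞ b ⊞ g(g(g(b ⊞ b, g(c, a, c), a ⊞ c), g(a ⊞ a ⊞ c ⊞ d, b ⊞ c ⊞ d ⊞ d, g(d, b, d)), b ⊞ c ⊞ c ⊞ g(a, b, b)), g(c ⊞ c ⊞ g(a, b, d) ⊞ g(c, a, b), c ⊞ c ⊞ g(b, d, d), g(g(c, c, d), b ⊞ c, a ⊞ a ⊞ c ⊞ d)), b ⊞ c ⊞ c ⊞ g(b, c, d) ⊞ g(g(a, c, a), b ⊞ c, g(b, c, b))), a, a)

Derivation:
Left:  d ⊞ g(a ⊞ b ⊞ g(g(g(b ⊞ b, g(c, a, c), a ⊞ c), g(c ⊞ d ⊞ a ⊞ a, c ⊞ ((b ⊞ d) ⊞ d), g(d, b, d)), c ⊞ g(a, b, b) ⊞ c ⊞ b), g(c ⊞ g(a, b, d) ⊞ g(c, a, b) ⊞ c, c ⊞ (g(b, d, d) ⊞ c), g(g(c, c, d), b ⊞ c, (c ⊞ (a ⊞ d)) ⊞ a)), (g(g(b, c, b), b ⊞ c, g(a, c, a)) ⊞ c) ⊞ ((b ⊞ c) ⊞ g(b, c, d))), a, a)
  Simplify inside:  g(a ⊞ b ⊞ g(g(g(b ⊞ b, g(c, a, c), a ⊞ c), g(c ⊞ d ⊞ a ⊞ a, c ⊞ ((b ⊞ d) ⊞ d), g(d, b, d)), c ⊞ g(a, b, b) ⊞ c ⊞ b), g(c ⊞ g(a, b, d) ⊞ g(c, a, b) ⊞ c, c ⊞ (g(b, d, d) ⊞ c), g(g(c, c, d), b ⊞ c, (c ⊞ (a ⊞ d)) ⊞ a)), (g(g(b, c, b), b ⊞ c, g(a, c, a)) ⊞ c) ⊞ ((b ⊞ c) ⊞ g(b, c, d))), a, a)  →  g(a ⊞ b ⊞ g(g(g(b ⊞ b, g(c, a, c), a ⊞ c), g(a ⊞ a ⊞ c ⊞ d, b ⊞ c ⊞ d ⊞ d, g(d, b, d)), b ⊞ c ⊞ c ⊞ g(a, b, b)), g(c ⊞ c ⊞ g(a, b, d) ⊞ g(c, a, b), c ⊞ c ⊞ g(b, d, d), g(g(c, c, d), b ⊞ c, a ⊞ a ⊞ c ⊞ d)), b ⊞ c ⊞ c ⊞ g(b, c, d) ⊞ g(g(b, c, b), b ⊞ c, g(a, c, a))), a, a)
  Order the arguments:  d ⊞ g(a ⊞ b ⊞ g(g(g(b ⊞ b, g(c, a, c), a ⊞ c), g(a ⊞ a ⊞ c ⊞ d, b ⊞ c ⊞ d ⊞ d, g(d, b, d)), b ⊞ c ⊞ c ⊞ g(a, b, b)), g(c ⊞ c ⊞ g(a, b, d) ⊞ g(c, a, b), c ⊞ c ⊞ g(b, d, d), g(g(c, c, d), b ⊞ c, a ⊞ a ⊞ c ⊞ d)), b ⊞ c ⊞ c ⊞ g(b, c, d) ⊞ g(g(b, c, b), b ⊞ c, g(a, c, a))), a, a)
Right:  g(b ⊞ (a ⊞ g(g(g(b ⊞ b, g(c, a, c), a ⊞ c), g(a ⊞ d ⊞ c ⊞ a, d ⊞ c ⊞ d ⊞ b, g(d, b, d)), c ⊞ b ⊞ c ⊞ g(a, b, b)), g((g(c, a, b) ⊞ (c ⊞ g(a, b, d))) ⊞ c, g(b, d, d) ⊞ c ⊞ c, g(g(c, c, d), c ⊞ b, c ⊞ d ⊞ a ⊞ a)), (g(g(a, c, a), c ⊞ b, g(b, c, b)) ⊞ g(b, c, d)) ⊞ c ⊞ c ⊞ b)), a, a) ⊞ d
  Simplify inside:  g(b ⊞ (a ⊞ g(g(g(b ⊞ b, g(c, a, c), a ⊞ c), g(a ⊞ d ⊞ c ⊞ a, d ⊞ c ⊞ d ⊞ b, g(d, b, d)), c ⊞ b ⊞ c ⊞ g(a, b, b)), g((g(c, a, b) ⊞ (c ⊞ g(a, b, d))) ⊞ c, g(b, d, d) ⊞ c ⊞ c, g(g(c, c, d), c ⊞ b, c ⊞ d ⊞ a ⊞ a)), (g(g(a, c, a), c ⊞ b, g(b, c, b)) ⊞ g(b, c, d)) ⊞ c ⊞ c ⊞ b)), a, a)  →  g(a ⊞ b ⊞ g(g(g(b ⊞ b, g(c, a, c), a ⊞ c), g(a ⊞ a ⊞ c ⊞ d, b ⊞ c ⊞ d ⊞ d, g(d, b, d)), b ⊞ c ⊞ c ⊞ g(a, b, b)), g(c ⊞ c ⊞ g(a, b, d) ⊞ g(c, a, b), c ⊞ c ⊞ g(b, d, d), g(g(c, c, d), b ⊞ c, a ⊞ a ⊞ c ⊞ d)), b ⊞ c ⊞ c ⊞ g(b, c, d) ⊞ g(g(a, c, a), b ⊞ c, g(b, c, b))), a, a)
  Sort:  d ⊞ g(a ⊞ b ⊞ g(g(g(b ⊞ b, g(c, a, c), a ⊞ c), g(a ⊞ a ⊞ c ⊞ d, b ⊞ c ⊞ d ⊞ d, g(d, b, d)), b ⊞ c ⊞ c ⊞ g(a, b, b)), g(c ⊞ c ⊞ g(a, b, d) ⊞ g(c, a, b), c ⊞ c ⊞ g(b, d, d), g(g(c, c, d), b ⊞ c, a ⊞ a ⊞ c ⊞ d)), b ⊞ c ⊞ c ⊞ g(b, c, d) ⊞ g(g(a, c, a), b ⊞ c, g(b, c, b))), a, a)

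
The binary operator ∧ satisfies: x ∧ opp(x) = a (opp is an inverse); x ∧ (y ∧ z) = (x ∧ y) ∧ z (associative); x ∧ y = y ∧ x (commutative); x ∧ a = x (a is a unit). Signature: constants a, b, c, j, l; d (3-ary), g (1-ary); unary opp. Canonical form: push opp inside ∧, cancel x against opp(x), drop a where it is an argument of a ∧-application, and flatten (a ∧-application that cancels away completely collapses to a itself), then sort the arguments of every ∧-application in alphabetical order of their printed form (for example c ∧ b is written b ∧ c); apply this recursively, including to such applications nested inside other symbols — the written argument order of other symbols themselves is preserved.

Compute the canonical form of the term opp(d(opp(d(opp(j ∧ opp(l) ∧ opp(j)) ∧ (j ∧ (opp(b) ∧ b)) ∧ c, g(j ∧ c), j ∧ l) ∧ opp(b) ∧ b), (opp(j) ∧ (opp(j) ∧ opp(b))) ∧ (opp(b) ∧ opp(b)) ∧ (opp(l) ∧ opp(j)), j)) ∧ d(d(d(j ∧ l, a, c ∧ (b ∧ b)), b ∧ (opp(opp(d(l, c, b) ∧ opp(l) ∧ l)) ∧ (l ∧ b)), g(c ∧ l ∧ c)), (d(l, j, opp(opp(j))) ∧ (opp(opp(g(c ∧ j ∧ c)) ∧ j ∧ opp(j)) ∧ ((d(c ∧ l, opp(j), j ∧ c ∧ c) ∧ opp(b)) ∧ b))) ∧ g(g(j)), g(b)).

Push opp inside:  distribute opp over ∧ and collapse double opp
Collect terms:  opp(d(opp(d(c ∧ j ∧ l, g(c ∧ j), j ∧ l)), opp(b) ∧ opp(b) ∧ opp(b) ∧ opp(j) ∧ opp(j) ∧ opp(j) ∧ opp(l), j)) ∧ d(d(d(j ∧ l, a, b ∧ b ∧ c), b ∧ b ∧ d(l, c, b) ∧ l, g(c ∧ c ∧ l)), d(c ∧ l, opp(j), c ∧ c ∧ j) ∧ d(l, j, j) ∧ g(c ∧ c ∧ j) ∧ g(g(j)), g(b))
Sort arguments:  d(d(d(j ∧ l, a, b ∧ b ∧ c), b ∧ b ∧ d(l, c, b) ∧ l, g(c ∧ c ∧ l)), d(c ∧ l, opp(j), c ∧ c ∧ j) ∧ d(l, j, j) ∧ g(c ∧ c ∧ j) ∧ g(g(j)), g(b)) ∧ opp(d(opp(d(c ∧ j ∧ l, g(c ∧ j), j ∧ l)), opp(b) ∧ opp(b) ∧ opp(b) ∧ opp(j) ∧ opp(j) ∧ opp(j) ∧ opp(l), j))

Answer: d(d(d(j ∧ l, a, b ∧ b ∧ c), b ∧ b ∧ d(l, c, b) ∧ l, g(c ∧ c ∧ l)), d(c ∧ l, opp(j), c ∧ c ∧ j) ∧ d(l, j, j) ∧ g(c ∧ c ∧ j) ∧ g(g(j)), g(b)) ∧ opp(d(opp(d(c ∧ j ∧ l, g(c ∧ j), j ∧ l)), opp(b) ∧ opp(b) ∧ opp(b) ∧ opp(j) ∧ opp(j) ∧ opp(j) ∧ opp(l), j))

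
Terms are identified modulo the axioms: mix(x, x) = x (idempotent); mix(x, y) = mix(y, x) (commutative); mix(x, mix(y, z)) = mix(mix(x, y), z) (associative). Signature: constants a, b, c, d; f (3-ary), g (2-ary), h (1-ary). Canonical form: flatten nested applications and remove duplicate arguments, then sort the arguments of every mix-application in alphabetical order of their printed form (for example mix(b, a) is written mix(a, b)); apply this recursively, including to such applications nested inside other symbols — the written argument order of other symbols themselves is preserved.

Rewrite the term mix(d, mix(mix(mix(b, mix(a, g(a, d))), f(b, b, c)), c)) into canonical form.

Answer: mix(a, b, c, d, f(b, b, c), g(a, d))

Derivation:
Un-nest:  mix(d, b, a, g(a, d), f(b, b, c), c)
Order the arguments:  mix(a, b, c, d, f(b, b, c), g(a, d))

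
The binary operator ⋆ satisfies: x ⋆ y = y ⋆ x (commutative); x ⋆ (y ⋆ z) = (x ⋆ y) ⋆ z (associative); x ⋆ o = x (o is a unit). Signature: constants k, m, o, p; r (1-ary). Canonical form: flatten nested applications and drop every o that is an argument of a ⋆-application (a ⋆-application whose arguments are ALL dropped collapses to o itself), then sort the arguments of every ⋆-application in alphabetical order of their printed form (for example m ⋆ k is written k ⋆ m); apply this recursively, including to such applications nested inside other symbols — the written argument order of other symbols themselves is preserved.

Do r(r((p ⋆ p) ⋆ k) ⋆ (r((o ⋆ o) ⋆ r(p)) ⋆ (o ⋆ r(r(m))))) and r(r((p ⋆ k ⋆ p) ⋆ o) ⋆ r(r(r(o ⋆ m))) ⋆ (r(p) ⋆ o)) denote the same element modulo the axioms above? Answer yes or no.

Answer: no — r(r(k ⋆ p ⋆ p) ⋆ r(r(m)) ⋆ r(r(p))) vs r(r(k ⋆ p ⋆ p) ⋆ r(p) ⋆ r(r(r(m))))

Derivation:
Left:  r(r((p ⋆ p) ⋆ k) ⋆ (r((o ⋆ o) ⋆ r(p)) ⋆ (o ⋆ r(r(m)))))
  Focus inside:  r((p ⋆ p) ⋆ k) ⋆ (r((o ⋆ o) ⋆ r(p)) ⋆ (o ⋆ r(r(m))))
  Un-nest:  r((p ⋆ p) ⋆ k) ⋆ r((o ⋆ o) ⋆ r(p)) ⋆ o ⋆ r(r(m))
  Canonicalize subterm:  r((p ⋆ p) ⋆ k)  →  r(k ⋆ p ⋆ p)
  Simplify inside:  r((o ⋆ o) ⋆ r(p))  →  r(r(p))
  Unit:  drop o
  Order the arguments:  r(k ⋆ p ⋆ p) ⋆ r(r(m)) ⋆ r(r(p))
  Put back:  r(r(k ⋆ p ⋆ p) ⋆ r(r(m)) ⋆ r(r(p)))
Right:  r(r((p ⋆ k ⋆ p) ⋆ o) ⋆ r(r(r(o ⋆ m))) ⋆ (r(p) ⋆ o))
  Descend into:  r((p ⋆ k ⋆ p) ⋆ o) ⋆ r(r(r(o ⋆ m))) ⋆ (r(p) ⋆ o)
  Flatten:  r((p ⋆ k ⋆ p) ⋆ o) ⋆ r(r(r(o ⋆ m))) ⋆ r(p) ⋆ o
  Simplify inside:  r((p ⋆ k ⋆ p) ⋆ o)  →  r(k ⋆ p ⋆ p)
  Simplify inside:  r(r(r(o ⋆ m)))  →  r(r(r(m)))
  Units out:  drop o
  Sort arguments:  r(k ⋆ p ⋆ p) ⋆ r(p) ⋆ r(r(r(m)))
  Reassemble:  r(r(k ⋆ p ⋆ p) ⋆ r(p) ⋆ r(r(r(m))))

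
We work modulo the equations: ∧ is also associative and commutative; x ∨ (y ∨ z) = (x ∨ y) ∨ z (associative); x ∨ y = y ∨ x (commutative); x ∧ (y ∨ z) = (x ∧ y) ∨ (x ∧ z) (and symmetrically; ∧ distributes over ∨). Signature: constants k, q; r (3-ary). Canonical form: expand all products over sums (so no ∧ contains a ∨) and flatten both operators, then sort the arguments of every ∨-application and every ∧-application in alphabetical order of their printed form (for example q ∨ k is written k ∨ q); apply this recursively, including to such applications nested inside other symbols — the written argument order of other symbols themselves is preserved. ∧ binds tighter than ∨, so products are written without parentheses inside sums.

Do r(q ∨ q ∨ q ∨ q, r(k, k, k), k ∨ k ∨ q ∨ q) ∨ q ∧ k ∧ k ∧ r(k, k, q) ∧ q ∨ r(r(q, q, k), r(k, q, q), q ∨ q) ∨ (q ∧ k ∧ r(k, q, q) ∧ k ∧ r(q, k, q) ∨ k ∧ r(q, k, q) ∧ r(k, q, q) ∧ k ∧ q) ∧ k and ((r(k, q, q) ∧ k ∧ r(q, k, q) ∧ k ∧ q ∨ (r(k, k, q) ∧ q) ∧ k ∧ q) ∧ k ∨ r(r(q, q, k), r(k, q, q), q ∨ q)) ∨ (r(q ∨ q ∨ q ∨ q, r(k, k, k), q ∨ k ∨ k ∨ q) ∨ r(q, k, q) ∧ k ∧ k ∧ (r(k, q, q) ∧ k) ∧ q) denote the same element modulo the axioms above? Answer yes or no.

Left:  r(q ∨ q ∨ q ∨ q, r(k, k, k), k ∨ k ∨ q ∨ q) ∨ q ∧ k ∧ k ∧ r(k, k, q) ∧ q ∨ r(r(q, q, k), r(k, q, q), q ∨ q) ∨ (q ∧ k ∧ r(k, q, q) ∧ k ∧ r(q, k, q) ∨ k ∧ r(q, k, q) ∧ r(k, q, q) ∧ k ∧ q) ∧ k
  Expand products over sums:  r(q ∨ q ∨ q ∨ q, r(k, k, k), k ∨ k ∨ q ∨ q) ∨ k ∧ k ∧ q ∧ q ∧ r(k, k, q) ∨ r(r(q, q, k), r(k, q, q), q ∨ q) ∨ k ∧ k ∧ k ∧ q ∧ r(k, q, q) ∧ r(q, k, q) ∨ k ∧ k ∧ k ∧ q ∧ r(k, q, q) ∧ r(q, k, q)
  Sort:  k ∧ k ∧ k ∧ q ∧ r(k, q, q) ∧ r(q, k, q) ∨ k ∧ k ∧ k ∧ q ∧ r(k, q, q) ∧ r(q, k, q) ∨ k ∧ k ∧ q ∧ q ∧ r(k, k, q) ∨ r(q ∨ q ∨ q ∨ q, r(k, k, k), k ∨ k ∨ q ∨ q) ∨ r(r(q, q, k), r(k, q, q), q ∨ q)
Right:  ((r(k, q, q) ∧ k ∧ r(q, k, q) ∧ k ∧ q ∨ (r(k, k, q) ∧ q) ∧ k ∧ q) ∧ k ∨ r(r(q, q, k), r(k, q, q), q ∨ q)) ∨ (r(q ∨ q ∨ q ∨ q, r(k, k, k), q ∨ k ∨ k ∨ q) ∨ r(q, k, q) ∧ k ∧ k ∧ (r(k, q, q) ∧ k) ∧ q)
  Expand:  k ∧ k ∧ k ∧ q ∧ r(k, q, q) ∧ r(q, k, q) ∨ k ∧ k ∧ q ∧ q ∧ r(k, k, q) ∨ r(r(q, q, k), r(k, q, q), q ∨ q) ∨ r(q ∨ q ∨ q ∨ q, r(k, k, k), k ∨ k ∨ q ∨ q) ∨ k ∧ k ∧ k ∧ q ∧ r(k, q, q) ∧ r(q, k, q)
  Sort arguments:  k ∧ k ∧ k ∧ q ∧ r(k, q, q) ∧ r(q, k, q) ∨ k ∧ k ∧ k ∧ q ∧ r(k, q, q) ∧ r(q, k, q) ∨ k ∧ k ∧ q ∧ q ∧ r(k, k, q) ∨ r(q ∨ q ∨ q ∨ q, r(k, k, k), k ∨ k ∨ q ∨ q) ∨ r(r(q, q, k), r(k, q, q), q ∨ q)

Answer: yes — both canonical forms are k ∧ k ∧ k ∧ q ∧ r(k, q, q) ∧ r(q, k, q) ∨ k ∧ k ∧ k ∧ q ∧ r(k, q, q) ∧ r(q, k, q) ∨ k ∧ k ∧ q ∧ q ∧ r(k, k, q) ∨ r(q ∨ q ∨ q ∨ q, r(k, k, k), k ∨ k ∨ q ∨ q) ∨ r(r(q, q, k), r(k, q, q), q ∨ q)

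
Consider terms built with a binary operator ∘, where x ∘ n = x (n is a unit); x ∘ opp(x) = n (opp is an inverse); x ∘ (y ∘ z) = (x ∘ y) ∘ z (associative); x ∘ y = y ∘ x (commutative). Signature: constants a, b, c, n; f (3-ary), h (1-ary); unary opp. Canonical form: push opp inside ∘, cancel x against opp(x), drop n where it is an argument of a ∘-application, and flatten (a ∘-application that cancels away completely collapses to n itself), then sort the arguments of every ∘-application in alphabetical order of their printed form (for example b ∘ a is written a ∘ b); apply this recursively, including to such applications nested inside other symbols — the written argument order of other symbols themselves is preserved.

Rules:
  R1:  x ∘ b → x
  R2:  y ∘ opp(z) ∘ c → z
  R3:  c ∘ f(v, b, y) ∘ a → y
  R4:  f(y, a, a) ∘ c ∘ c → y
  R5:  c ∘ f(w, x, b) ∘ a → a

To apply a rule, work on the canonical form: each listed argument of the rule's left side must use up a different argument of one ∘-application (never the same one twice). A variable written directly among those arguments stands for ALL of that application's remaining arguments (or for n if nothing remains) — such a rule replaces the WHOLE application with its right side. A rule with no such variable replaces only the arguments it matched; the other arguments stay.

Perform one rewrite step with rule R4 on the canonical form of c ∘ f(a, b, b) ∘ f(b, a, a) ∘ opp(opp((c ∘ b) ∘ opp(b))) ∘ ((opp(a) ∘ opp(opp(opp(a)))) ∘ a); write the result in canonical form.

Canonical form:  c ∘ c ∘ f(a, b, b) ∘ f(b, a, a) ∘ opp(a)
Match R4:  consume c, c, f(b, a, a);  y := b
New term:  b ∘ f(a, b, b) ∘ opp(a)

Answer: b ∘ f(a, b, b) ∘ opp(a)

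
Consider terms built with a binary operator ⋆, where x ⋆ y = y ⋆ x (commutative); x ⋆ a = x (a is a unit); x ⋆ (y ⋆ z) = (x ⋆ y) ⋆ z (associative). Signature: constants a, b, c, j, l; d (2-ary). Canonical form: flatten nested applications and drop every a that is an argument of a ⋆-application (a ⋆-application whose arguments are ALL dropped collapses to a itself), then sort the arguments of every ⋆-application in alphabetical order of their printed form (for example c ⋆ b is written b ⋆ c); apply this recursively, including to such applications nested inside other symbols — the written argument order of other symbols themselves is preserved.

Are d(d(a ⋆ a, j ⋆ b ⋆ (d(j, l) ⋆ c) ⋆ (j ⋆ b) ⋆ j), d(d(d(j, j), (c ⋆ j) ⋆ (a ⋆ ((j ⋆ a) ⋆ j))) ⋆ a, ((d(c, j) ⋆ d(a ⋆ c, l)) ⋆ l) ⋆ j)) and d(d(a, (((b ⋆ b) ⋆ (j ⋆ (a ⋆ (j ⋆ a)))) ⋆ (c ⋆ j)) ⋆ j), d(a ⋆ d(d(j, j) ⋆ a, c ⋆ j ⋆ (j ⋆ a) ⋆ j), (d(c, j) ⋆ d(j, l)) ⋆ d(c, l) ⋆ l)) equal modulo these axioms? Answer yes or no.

Left:  d(d(a ⋆ a, j ⋆ b ⋆ (d(j, l) ⋆ c) ⋆ (j ⋆ b) ⋆ j), d(d(d(j, j), (c ⋆ j) ⋆ (a ⋆ ((j ⋆ a) ⋆ j))) ⋆ a, ((d(c, j) ⋆ d(a ⋆ c, l)) ⋆ l) ⋆ j))
  Work inside:  d(d(j, j), (c ⋆ j) ⋆ (a ⋆ ((j ⋆ a) ⋆ j))) ⋆ a
  Simplify inside:  d(d(j, j), (c ⋆ j) ⋆ (a ⋆ ((j ⋆ a) ⋆ j)))  →  d(d(j, j), c ⋆ j ⋆ j ⋆ j)
  Drop the unit:  drop a
  Order the arguments:  d(d(j, j), c ⋆ j ⋆ j ⋆ j)
  Reassemble:  d(d(a, b ⋆ b ⋆ c ⋆ d(j, l) ⋆ j ⋆ j ⋆ j), d(d(d(j, j), c ⋆ j ⋆ j ⋆ j), d(c, j) ⋆ d(c, l) ⋆ j ⋆ l))
Right:  d(d(a, (((b ⋆ b) ⋆ (j ⋆ (a ⋆ (j ⋆ a)))) ⋆ (c ⋆ j)) ⋆ j), d(a ⋆ d(d(j, j) ⋆ a, c ⋆ j ⋆ (j ⋆ a) ⋆ j), (d(c, j) ⋆ d(j, l)) ⋆ d(c, l) ⋆ l))
  Focus inside:  (((b ⋆ b) ⋆ (j ⋆ (a ⋆ (j ⋆ a)))) ⋆ (c ⋆ j)) ⋆ j
  Flatten:  b ⋆ b ⋆ j ⋆ a ⋆ j ⋆ a ⋆ c ⋆ j ⋆ j
  Units out:  drop a (×2)
  Order the arguments:  b ⋆ b ⋆ c ⋆ j ⋆ j ⋆ j ⋆ j
  Rebuild:  d(d(a, b ⋆ b ⋆ c ⋆ j ⋆ j ⋆ j ⋆ j), d(d(d(j, j), c ⋆ j ⋆ j ⋆ j), d(c, j) ⋆ d(c, l) ⋆ d(j, l) ⋆ l))

Answer: no — d(d(a, b ⋆ b ⋆ c ⋆ d(j, l) ⋆ j ⋆ j ⋆ j), d(d(d(j, j), c ⋆ j ⋆ j ⋆ j), d(c, j) ⋆ d(c, l) ⋆ j ⋆ l)) vs d(d(a, b ⋆ b ⋆ c ⋆ j ⋆ j ⋆ j ⋆ j), d(d(d(j, j), c ⋆ j ⋆ j ⋆ j), d(c, j) ⋆ d(c, l) ⋆ d(j, l) ⋆ l))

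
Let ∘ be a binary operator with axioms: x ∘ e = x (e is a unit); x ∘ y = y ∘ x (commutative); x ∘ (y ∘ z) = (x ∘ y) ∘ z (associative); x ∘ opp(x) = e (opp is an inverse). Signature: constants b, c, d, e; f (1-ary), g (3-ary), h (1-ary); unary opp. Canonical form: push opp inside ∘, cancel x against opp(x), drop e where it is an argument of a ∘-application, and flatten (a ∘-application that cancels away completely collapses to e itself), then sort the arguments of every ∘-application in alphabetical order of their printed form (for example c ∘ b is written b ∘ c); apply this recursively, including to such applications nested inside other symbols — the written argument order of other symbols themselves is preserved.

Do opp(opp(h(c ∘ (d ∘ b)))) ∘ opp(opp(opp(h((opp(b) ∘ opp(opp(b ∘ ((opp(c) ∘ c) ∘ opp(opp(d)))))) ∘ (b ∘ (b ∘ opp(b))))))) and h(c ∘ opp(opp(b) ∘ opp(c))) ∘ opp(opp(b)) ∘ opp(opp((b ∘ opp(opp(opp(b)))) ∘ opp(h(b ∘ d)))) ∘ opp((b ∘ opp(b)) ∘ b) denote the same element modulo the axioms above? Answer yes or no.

Answer: no — h(b ∘ c ∘ d) ∘ opp(h(b ∘ d)) vs h(b ∘ c ∘ c) ∘ opp(h(b ∘ d))

Derivation:
Left:  opp(opp(h(c ∘ (d ∘ b)))) ∘ opp(opp(opp(h((opp(b) ∘ opp(opp(b ∘ ((opp(c) ∘ c) ∘ opp(opp(d)))))) ∘ (b ∘ (b ∘ opp(b)))))))
  Push opp inside:  distribute opp over ∘ and collapse double opp
  Collect:  h(b ∘ c ∘ d) ∘ opp(h(b ∘ d))
Right:  h(c ∘ opp(opp(b) ∘ opp(c))) ∘ opp(opp(b)) ∘ opp(opp((b ∘ opp(opp(opp(b)))) ∘ opp(h(b ∘ d)))) ∘ opp((b ∘ opp(b)) ∘ b)
  Push opp inside:  distribute opp over ∘ and collapse double opp
  Inverses cancel:  b cancels
  Collect terms:  h(b ∘ c ∘ c) ∘ opp(h(b ∘ d))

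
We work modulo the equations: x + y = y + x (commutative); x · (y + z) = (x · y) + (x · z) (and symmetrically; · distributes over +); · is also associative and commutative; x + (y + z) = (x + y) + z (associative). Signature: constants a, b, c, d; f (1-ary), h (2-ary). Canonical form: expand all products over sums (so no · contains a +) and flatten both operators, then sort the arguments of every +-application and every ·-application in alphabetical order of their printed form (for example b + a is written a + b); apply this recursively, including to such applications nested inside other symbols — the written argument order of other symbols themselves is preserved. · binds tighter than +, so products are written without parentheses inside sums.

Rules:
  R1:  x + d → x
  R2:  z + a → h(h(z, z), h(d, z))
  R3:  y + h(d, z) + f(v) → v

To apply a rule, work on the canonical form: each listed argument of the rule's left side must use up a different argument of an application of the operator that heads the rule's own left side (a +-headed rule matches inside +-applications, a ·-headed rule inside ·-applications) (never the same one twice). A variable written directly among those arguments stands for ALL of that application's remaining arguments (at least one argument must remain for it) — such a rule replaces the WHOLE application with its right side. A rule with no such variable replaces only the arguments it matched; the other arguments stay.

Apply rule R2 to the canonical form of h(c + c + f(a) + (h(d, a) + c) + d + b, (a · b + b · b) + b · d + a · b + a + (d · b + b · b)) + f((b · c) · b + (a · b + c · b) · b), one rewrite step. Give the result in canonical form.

Canonical form:  f(a · b · b + b · b · c + b · b · c) + h(b + c + c + c + d + f(a) + h(d, a), a + a · b + a · b + b · b + b · b + b · d + b · d)
Match R2:  consume a;  z := a · b + a · b + b · b + b · b + b · d + b · d
The extension variable absorbs all remaining arguments, so the whole application is rewritten.
New term:  f(a · b · b + b · b · c + b · b · c) + h(b + c + c + c + d + f(a) + h(d, a), h(h(a · b + a · b + b · b + b · b + b · d + b · d, a · b + a · b + b · b + b · b + b · d + b · d), h(d, a · b + a · b + b · b + b · b + b · d + b · d)))

Answer: f(a · b · b + b · b · c + b · b · c) + h(b + c + c + c + d + f(a) + h(d, a), h(h(a · b + a · b + b · b + b · b + b · d + b · d, a · b + a · b + b · b + b · b + b · d + b · d), h(d, a · b + a · b + b · b + b · b + b · d + b · d)))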